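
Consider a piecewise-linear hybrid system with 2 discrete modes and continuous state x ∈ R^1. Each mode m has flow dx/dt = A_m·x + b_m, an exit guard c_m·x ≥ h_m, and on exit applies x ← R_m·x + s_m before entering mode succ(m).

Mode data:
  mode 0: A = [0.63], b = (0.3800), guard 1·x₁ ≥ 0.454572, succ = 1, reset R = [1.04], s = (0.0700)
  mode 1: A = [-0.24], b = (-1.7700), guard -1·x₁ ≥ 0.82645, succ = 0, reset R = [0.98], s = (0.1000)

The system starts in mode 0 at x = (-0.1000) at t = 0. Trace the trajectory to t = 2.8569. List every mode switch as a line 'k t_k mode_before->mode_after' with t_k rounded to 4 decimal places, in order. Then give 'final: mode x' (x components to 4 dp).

Mode 0: guard c·x = 0.4546 hit at Δt = 1.1793 (t = 1.1793), x⁻ = (0.4546) → reset → x⁺ = (0.5428), jump to mode 1
Mode 1: guard c·x = 0.8265 hit at Δt = 0.7911 (t = 1.9704), x⁻ = (-0.8265) → reset → x⁺ = (-0.7099), jump to mode 0
Mode 0: flow for 0.8865 to horizon, guard not reached → x = (-0.7898)

1 1.1793 0->1
2 1.9704 1->0
final: 0 -0.7898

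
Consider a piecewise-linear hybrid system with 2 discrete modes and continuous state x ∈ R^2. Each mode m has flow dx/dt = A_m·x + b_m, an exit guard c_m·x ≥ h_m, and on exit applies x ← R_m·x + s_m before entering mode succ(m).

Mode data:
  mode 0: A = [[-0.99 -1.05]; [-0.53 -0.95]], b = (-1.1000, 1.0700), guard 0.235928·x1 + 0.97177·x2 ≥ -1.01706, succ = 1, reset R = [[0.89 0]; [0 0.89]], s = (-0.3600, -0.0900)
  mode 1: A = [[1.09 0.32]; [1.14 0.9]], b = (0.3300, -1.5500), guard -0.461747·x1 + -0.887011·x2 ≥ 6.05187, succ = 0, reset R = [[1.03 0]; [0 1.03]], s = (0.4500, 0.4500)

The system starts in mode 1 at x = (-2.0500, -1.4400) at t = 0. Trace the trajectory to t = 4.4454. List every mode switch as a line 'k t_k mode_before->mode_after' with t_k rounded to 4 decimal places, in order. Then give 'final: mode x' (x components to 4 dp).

1 0.4643 1->0
2 1.3521 0->1
3 2.1004 1->0
4 3.1137 0->1
5 4.0255 1->0
final: 0 0.1460 -3.2665

Mode 1: guard c·x = 6.0519 hit at Δt = 0.4643 (t = 0.4643), x⁻ = (-3.7467, -4.8723) → reset → x⁺ = (-3.4091, -4.5685), jump to mode 0
Mode 0: guard c·x = -1.0171 hit at Δt = 0.8878 (t = 1.3521), x⁻ = (-0.7582, -0.8625) → reset → x⁺ = (-1.0348, -0.8577), jump to mode 1
Mode 1: guard c·x = 6.0519 hit at Δt = 0.7483 (t = 2.1004), x⁻ = (-2.8580, -5.3350) → reset → x⁺ = (-2.4937, -5.0450), jump to mode 0
Mode 0: guard c·x = -1.0171 hit at Δt = 1.0133 (t = 3.1137), x⁻ = (-0.0640, -1.0311) → reset → x⁺ = (-0.4169, -1.0077), jump to mode 1
Mode 1: guard c·x = 6.0519 hit at Δt = 0.9118 (t = 4.0255), x⁻ = (-1.9089, -5.8290) → reset → x⁺ = (-1.5162, -5.5539), jump to mode 0
Mode 0: flow for 0.4199 to horizon, guard not reached → x = (0.1460, -3.2665)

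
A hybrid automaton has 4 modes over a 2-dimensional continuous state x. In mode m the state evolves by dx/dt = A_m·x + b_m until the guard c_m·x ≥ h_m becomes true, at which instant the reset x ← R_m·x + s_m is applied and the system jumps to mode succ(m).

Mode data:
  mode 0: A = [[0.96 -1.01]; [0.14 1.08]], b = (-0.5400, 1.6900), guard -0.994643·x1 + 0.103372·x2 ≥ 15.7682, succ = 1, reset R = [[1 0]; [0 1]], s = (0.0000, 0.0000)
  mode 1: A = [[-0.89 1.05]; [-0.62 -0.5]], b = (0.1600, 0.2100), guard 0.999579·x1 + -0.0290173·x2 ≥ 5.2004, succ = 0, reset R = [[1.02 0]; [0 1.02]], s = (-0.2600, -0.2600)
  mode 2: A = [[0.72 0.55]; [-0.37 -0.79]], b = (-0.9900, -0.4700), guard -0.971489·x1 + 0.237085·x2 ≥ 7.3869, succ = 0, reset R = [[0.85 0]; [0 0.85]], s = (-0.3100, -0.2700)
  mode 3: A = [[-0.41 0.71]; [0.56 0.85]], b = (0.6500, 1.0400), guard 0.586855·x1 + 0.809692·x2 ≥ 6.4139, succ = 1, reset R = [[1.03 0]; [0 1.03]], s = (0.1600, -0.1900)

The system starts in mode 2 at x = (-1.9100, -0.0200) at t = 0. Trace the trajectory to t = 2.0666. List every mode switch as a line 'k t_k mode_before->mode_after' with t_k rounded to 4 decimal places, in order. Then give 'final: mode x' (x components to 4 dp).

Mode 2: guard c·x = 7.3869 hit at Δt = 1.4209 (t = 1.4209), x⁻ = (-7.3379, 1.0889) → reset → x⁺ = (-6.5473, 0.6556), jump to mode 0
Mode 0: flow for 0.6457 to horizon, guard not reached → x = (-13.6541, 1.6820)

1 1.4209 2->0
final: 0 -13.6541 1.6820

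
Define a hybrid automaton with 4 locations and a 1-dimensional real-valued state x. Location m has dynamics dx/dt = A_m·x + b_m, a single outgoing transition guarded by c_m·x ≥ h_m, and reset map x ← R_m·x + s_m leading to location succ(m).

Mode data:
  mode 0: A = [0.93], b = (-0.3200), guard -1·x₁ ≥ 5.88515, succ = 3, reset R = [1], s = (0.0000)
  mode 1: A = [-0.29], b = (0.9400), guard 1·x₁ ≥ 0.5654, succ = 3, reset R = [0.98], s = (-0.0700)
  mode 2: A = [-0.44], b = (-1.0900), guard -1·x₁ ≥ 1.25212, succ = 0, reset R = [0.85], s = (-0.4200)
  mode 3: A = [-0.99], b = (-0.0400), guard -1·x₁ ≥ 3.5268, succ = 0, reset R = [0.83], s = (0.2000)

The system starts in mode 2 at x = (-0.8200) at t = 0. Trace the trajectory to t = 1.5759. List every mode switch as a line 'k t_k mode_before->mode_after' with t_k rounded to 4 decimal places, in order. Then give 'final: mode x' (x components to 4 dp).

1 0.6866 2->0
final: 0 -3.8366

Mode 2: guard c·x = 1.2521 hit at Δt = 0.6866 (t = 0.6866), x⁻ = (-1.2521) → reset → x⁺ = (-1.4843), jump to mode 0
Mode 0: flow for 0.8893 to horizon, guard not reached → x = (-3.8366)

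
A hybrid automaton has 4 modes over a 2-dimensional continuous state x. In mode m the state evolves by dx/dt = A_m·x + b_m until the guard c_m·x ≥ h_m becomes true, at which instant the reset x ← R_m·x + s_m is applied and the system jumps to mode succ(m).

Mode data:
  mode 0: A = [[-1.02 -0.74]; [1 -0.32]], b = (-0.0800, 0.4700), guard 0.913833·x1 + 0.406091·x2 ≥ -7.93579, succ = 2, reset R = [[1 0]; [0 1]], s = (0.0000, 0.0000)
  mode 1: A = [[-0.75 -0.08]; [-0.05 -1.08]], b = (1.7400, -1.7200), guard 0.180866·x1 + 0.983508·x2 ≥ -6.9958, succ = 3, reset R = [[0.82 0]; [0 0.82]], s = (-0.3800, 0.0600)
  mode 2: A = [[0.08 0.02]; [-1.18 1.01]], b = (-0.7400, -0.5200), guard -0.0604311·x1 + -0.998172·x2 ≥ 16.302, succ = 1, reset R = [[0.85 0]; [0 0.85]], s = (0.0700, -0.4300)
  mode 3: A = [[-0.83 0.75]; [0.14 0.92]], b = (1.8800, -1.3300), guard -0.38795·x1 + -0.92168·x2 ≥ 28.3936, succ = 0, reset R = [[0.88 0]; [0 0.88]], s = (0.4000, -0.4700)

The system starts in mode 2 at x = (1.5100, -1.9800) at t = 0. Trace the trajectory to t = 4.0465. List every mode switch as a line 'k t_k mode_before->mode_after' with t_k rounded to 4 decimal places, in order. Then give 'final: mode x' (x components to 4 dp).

Mode 2: guard c·x = 16.3020 hit at Δt = 1.5581 (t = 1.5581), x⁻ = (0.2372, -16.3462) → reset → x⁺ = (0.2716, -14.3243), jump to mode 1
Mode 1: guard c·x = -6.9958 hit at Δt = 0.7304 (t = 2.2885), x⁻ = (1.5901, -7.4055) → reset → x⁺ = (0.9239, -6.0125), jump to mode 3
Mode 3: guard c·x = 28.3936 hit at Δt = 1.4361 (t = 3.7246), x⁻ = (-8.3864, -27.2764) → reset → x⁺ = (-6.9800, -24.4732), jump to mode 0
Mode 0: flow for 0.3219 to horizon, guard not reached → x = (-0.2083, -22.9497)

1 1.5581 2->1
2 2.2885 1->3
3 3.7246 3->0
final: 0 -0.2083 -22.9497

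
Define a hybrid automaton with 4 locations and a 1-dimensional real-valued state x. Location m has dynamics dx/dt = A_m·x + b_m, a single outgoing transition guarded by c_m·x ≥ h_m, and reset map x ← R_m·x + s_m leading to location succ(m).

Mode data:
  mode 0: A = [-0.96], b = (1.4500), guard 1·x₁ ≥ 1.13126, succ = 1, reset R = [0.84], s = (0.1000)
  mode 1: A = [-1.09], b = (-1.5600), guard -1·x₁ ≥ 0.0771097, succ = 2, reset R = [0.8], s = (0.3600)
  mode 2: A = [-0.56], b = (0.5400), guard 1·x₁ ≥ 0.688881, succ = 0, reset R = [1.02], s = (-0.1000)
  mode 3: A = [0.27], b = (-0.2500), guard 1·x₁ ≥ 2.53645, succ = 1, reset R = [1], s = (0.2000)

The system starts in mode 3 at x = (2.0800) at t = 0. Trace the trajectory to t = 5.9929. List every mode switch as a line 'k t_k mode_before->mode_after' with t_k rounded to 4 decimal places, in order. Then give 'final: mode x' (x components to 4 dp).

1 1.2343 3->1
2 2.2657 1->2
3 3.8425 2->0
4 4.7519 0->1
5 5.3076 1->2
final: 2 0.5106

Mode 3: guard c·x = 2.5364 hit at Δt = 1.2343 (t = 1.2343), x⁻ = (2.5364) → reset → x⁺ = (2.7364), jump to mode 1
Mode 1: guard c·x = 0.0771 hit at Δt = 1.0314 (t = 2.2657), x⁻ = (-0.0771) → reset → x⁺ = (0.2983), jump to mode 2
Mode 2: guard c·x = 0.6889 hit at Δt = 1.5768 (t = 3.8425), x⁻ = (0.6889) → reset → x⁺ = (0.6027), jump to mode 0
Mode 0: guard c·x = 1.1313 hit at Δt = 0.9094 (t = 4.7519), x⁻ = (1.1313) → reset → x⁺ = (1.0503), jump to mode 1
Mode 1: guard c·x = 0.0771 hit at Δt = 0.5557 (t = 5.3076), x⁻ = (-0.0771) → reset → x⁺ = (0.2983), jump to mode 2
Mode 2: flow for 0.6853 to horizon, guard not reached → x = (0.5106)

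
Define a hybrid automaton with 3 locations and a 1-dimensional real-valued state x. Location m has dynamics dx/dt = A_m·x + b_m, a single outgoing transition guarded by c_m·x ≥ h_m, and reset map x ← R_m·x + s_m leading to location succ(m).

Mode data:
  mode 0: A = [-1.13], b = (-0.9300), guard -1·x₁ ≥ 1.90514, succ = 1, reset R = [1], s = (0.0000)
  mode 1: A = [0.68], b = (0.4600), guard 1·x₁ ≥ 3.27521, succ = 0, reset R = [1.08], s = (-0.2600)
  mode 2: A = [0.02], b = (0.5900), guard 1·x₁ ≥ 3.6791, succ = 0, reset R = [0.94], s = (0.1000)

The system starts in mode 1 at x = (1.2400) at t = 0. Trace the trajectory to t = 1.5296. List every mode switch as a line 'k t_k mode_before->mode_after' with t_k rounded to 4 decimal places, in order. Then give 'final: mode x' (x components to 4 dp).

1 1.0642 1->0
final: 0 1.6003

Mode 1: guard c·x = 3.2752 hit at Δt = 1.0642 (t = 1.0642), x⁻ = (3.2752) → reset → x⁺ = (3.2772), jump to mode 0
Mode 0: flow for 0.4654 to horizon, guard not reached → x = (1.6003)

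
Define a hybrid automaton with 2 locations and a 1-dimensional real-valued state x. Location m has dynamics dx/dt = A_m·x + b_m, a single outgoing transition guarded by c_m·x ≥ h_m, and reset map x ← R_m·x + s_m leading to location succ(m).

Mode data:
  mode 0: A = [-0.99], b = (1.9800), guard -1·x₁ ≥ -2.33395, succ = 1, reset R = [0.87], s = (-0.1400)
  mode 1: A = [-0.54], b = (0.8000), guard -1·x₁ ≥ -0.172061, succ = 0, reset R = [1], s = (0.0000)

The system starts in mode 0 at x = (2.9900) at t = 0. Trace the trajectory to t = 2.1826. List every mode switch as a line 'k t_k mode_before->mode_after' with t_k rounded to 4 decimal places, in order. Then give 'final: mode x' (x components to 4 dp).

1 1.0977 0->1
final: 1 1.7092

Mode 0: guard c·x = -2.3340 hit at Δt = 1.0977 (t = 1.0977), x⁻ = (2.3340) → reset → x⁺ = (1.8905), jump to mode 1
Mode 1: flow for 1.0849 to horizon, guard not reached → x = (1.7092)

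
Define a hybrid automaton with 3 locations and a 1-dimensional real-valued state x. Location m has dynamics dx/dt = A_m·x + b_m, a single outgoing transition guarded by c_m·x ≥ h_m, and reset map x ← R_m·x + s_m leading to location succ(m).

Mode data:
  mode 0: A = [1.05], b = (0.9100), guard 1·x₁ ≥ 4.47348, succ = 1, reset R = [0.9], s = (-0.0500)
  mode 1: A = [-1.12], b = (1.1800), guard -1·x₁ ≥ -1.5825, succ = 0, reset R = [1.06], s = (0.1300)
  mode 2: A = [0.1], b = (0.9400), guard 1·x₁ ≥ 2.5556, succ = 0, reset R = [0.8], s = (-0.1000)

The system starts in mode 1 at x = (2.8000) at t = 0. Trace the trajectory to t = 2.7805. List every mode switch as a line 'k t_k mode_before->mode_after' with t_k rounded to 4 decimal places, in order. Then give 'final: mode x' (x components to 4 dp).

1 1.0665 1->0
2 1.7252 0->1
final: 1 1.9499

Mode 1: guard c·x = -1.5825 hit at Δt = 1.0665 (t = 1.0665), x⁻ = (1.5825) → reset → x⁺ = (1.8075), jump to mode 0
Mode 0: guard c·x = 4.4735 hit at Δt = 0.6587 (t = 1.7252), x⁻ = (4.4735) → reset → x⁺ = (3.9761), jump to mode 1
Mode 1: flow for 1.0553 to horizon, guard not reached → x = (1.9499)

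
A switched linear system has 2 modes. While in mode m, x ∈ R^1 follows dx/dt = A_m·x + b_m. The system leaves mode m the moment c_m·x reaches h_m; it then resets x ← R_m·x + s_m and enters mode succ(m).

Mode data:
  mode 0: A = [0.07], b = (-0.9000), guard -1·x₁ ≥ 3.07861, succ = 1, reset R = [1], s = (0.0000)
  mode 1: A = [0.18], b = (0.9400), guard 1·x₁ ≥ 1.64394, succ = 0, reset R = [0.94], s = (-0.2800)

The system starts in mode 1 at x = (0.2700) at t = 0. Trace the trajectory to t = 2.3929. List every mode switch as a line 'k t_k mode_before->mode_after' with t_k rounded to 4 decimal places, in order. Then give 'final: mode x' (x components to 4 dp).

Mode 1: guard c·x = 1.6439 hit at Δt = 1.2404 (t = 1.2404), x⁻ = (1.6439) → reset → x⁺ = (1.2653), jump to mode 0
Mode 0: flow for 1.1525 to horizon, guard not reached → x = (0.2914)

1 1.2404 1->0
final: 0 0.2914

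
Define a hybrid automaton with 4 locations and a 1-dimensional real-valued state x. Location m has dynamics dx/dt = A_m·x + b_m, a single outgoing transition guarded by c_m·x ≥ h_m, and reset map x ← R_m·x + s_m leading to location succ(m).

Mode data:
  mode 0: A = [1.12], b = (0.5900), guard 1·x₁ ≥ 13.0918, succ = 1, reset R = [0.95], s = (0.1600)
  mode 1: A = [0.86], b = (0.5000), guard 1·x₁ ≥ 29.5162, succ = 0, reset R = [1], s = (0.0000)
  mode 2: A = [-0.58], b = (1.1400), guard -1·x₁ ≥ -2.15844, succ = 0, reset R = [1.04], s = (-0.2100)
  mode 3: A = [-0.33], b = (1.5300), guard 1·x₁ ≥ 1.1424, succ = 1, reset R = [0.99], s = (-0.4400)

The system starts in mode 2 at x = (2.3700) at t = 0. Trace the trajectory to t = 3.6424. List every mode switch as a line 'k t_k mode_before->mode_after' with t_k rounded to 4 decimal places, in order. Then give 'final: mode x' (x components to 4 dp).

1 1.2764 2->0
2 2.7682 0->1
final: 1 27.3680

Mode 2: guard c·x = -2.1584 hit at Δt = 1.2764 (t = 1.2764), x⁻ = (2.1584) → reset → x⁺ = (2.0348), jump to mode 0
Mode 0: guard c·x = 13.0918 hit at Δt = 1.4918 (t = 2.7682), x⁻ = (13.0918) → reset → x⁺ = (12.5972), jump to mode 1
Mode 1: flow for 0.8742 to horizon, guard not reached → x = (27.3680)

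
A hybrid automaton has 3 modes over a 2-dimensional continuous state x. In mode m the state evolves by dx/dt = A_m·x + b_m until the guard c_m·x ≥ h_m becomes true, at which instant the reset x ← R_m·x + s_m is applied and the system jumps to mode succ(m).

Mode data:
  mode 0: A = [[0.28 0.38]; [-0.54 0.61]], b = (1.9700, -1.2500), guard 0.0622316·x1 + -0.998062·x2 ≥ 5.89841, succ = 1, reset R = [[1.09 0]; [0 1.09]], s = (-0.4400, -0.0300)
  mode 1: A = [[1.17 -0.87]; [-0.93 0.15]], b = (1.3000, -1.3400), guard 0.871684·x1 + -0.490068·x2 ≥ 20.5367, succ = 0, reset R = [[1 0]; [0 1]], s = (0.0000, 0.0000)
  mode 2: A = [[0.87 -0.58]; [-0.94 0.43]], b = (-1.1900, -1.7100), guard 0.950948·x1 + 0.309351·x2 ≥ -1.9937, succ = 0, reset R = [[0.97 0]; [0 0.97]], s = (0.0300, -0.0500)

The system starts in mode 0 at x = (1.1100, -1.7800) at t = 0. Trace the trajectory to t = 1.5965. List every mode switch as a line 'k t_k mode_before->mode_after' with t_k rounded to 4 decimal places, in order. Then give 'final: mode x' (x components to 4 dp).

Mode 0: guard c·x = 5.8984 hit at Δt = 0.9213 (t = 0.9213), x⁻ = (2.1236, -5.7774) → reset → x⁺ = (1.8748, -6.3274), jump to mode 1
Mode 1: flow for 0.6752 to horizon, guard not reached → x = (12.8465, -12.1082)

1 0.9213 0->1
final: 1 12.8465 -12.1082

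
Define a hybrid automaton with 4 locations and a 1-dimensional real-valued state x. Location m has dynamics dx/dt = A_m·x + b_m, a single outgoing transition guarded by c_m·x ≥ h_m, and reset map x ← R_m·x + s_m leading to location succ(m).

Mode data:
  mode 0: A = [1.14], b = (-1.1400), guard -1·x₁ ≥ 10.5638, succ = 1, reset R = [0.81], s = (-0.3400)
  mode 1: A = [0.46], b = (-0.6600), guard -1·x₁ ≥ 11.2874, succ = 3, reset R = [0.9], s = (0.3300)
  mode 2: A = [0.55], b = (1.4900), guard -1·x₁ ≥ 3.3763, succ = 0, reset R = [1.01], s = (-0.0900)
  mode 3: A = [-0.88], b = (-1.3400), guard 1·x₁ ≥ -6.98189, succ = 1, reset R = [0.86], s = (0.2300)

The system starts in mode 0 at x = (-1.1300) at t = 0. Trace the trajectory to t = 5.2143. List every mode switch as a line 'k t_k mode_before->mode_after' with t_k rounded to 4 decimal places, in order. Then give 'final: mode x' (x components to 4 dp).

1 1.4840 0->1
2 1.9365 1->3
3 2.4134 3->1
4 3.6482 1->3
5 4.1251 3->1
final: 1 -10.4636

Mode 0: guard c·x = 10.5638 hit at Δt = 1.4840 (t = 1.4840), x⁻ = (-10.5638) → reset → x⁺ = (-8.8967), jump to mode 1
Mode 1: guard c·x = 11.2874 hit at Δt = 0.4525 (t = 1.9365), x⁻ = (-11.2874) → reset → x⁺ = (-9.8287), jump to mode 3
Mode 3: guard c·x = -6.9819 hit at Δt = 0.4769 (t = 2.4134), x⁻ = (-6.9819) → reset → x⁺ = (-5.7744), jump to mode 1
Mode 1: guard c·x = 11.2874 hit at Δt = 1.2348 (t = 3.6482), x⁻ = (-11.2874) → reset → x⁺ = (-9.8287), jump to mode 3
Mode 3: guard c·x = -6.9819 hit at Δt = 0.4769 (t = 4.1251), x⁻ = (-6.9819) → reset → x⁺ = (-5.7744), jump to mode 1
Mode 1: flow for 1.0892 to horizon, guard not reached → x = (-10.4636)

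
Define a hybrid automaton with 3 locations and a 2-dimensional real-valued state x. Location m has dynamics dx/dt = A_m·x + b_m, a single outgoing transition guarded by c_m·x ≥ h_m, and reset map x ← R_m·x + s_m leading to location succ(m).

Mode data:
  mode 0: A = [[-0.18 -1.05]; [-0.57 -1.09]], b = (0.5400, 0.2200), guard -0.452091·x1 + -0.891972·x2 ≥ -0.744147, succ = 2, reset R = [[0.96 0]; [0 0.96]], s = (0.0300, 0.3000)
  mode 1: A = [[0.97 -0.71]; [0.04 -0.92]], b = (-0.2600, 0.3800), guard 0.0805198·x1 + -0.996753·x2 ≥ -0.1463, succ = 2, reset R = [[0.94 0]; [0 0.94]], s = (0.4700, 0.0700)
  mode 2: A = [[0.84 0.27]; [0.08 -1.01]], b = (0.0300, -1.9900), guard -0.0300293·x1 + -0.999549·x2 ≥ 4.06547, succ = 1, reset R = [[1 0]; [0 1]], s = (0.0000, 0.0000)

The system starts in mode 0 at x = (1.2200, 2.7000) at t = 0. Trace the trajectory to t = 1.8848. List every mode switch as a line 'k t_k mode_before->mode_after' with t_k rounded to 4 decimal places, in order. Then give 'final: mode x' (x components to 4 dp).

1 1.0953 0->2
final: 2 0.0991 -0.5752

Mode 0: guard c·x = -0.7441 hit at Δt = 1.0953 (t = 1.0953), x⁻ = (-0.0371, 0.8531) → reset → x⁺ = (-0.0057, 1.1190), jump to mode 2
Mode 2: flow for 0.7895 to horizon, guard not reached → x = (0.0991, -0.5752)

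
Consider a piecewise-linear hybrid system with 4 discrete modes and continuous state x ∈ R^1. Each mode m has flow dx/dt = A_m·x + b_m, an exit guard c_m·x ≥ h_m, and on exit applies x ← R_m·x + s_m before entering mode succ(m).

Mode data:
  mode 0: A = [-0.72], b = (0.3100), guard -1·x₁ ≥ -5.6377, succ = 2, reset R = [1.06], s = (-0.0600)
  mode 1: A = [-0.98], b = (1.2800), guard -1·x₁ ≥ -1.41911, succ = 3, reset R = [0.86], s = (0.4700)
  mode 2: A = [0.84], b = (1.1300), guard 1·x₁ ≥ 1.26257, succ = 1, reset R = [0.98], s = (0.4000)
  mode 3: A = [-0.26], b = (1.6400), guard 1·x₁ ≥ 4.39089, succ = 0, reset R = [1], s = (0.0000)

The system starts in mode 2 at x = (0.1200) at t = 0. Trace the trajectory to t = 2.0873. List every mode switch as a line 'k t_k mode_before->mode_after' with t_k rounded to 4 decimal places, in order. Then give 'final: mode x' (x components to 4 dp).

1 0.6863 2->1
2 1.7837 1->3
final: 3 2.0409

Mode 2: guard c·x = 1.2626 hit at Δt = 0.6863 (t = 0.6863), x⁻ = (1.2626) → reset → x⁺ = (1.6373), jump to mode 1
Mode 1: guard c·x = -1.4191 hit at Δt = 1.0974 (t = 1.7837), x⁻ = (1.4191) → reset → x⁺ = (1.6904), jump to mode 3
Mode 3: flow for 0.3036 to horizon, guard not reached → x = (2.0409)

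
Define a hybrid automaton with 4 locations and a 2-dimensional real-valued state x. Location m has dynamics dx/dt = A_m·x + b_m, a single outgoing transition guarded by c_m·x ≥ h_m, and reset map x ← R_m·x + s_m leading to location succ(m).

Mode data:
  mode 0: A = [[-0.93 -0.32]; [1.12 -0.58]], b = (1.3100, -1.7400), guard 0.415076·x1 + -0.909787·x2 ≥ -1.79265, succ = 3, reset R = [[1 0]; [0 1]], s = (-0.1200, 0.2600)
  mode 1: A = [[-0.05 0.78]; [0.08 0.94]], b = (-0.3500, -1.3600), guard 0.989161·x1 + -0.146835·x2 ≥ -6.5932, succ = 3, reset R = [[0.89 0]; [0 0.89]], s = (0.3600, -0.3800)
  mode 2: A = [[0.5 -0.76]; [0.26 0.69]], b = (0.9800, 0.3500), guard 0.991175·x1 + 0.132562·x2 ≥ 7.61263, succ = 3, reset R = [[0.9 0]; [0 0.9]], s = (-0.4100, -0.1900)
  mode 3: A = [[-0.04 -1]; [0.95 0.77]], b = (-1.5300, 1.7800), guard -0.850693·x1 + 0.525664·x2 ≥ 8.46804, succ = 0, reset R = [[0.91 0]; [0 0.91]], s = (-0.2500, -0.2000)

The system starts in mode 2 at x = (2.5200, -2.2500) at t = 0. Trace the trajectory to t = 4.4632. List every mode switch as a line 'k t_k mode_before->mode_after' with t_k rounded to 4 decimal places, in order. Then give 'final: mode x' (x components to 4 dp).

1 1.0338 2->3
2 2.5980 3->0
3 3.8629 0->3
final: 3 -3.3220 2.7384

Mode 2: guard c·x = 7.6126 hit at Δt = 1.0338 (t = 1.0338), x⁻ = (7.9777, -2.2228) → reset → x⁺ = (6.7699, -2.1905), jump to mode 3
Mode 3: guard c·x = 8.4680 hit at Δt = 1.5642 (t = 2.5980), x⁻ = (-2.8038, 11.5717) → reset → x⁺ = (-2.8015, 10.3303), jump to mode 0
Mode 0: guard c·x = -1.7927 hit at Δt = 1.2649 (t = 3.8629), x⁻ = (-0.9271, 1.5474) → reset → x⁺ = (-1.0471, 1.8074), jump to mode 3
Mode 3: flow for 0.6003 to horizon, guard not reached → x = (-3.3220, 2.7384)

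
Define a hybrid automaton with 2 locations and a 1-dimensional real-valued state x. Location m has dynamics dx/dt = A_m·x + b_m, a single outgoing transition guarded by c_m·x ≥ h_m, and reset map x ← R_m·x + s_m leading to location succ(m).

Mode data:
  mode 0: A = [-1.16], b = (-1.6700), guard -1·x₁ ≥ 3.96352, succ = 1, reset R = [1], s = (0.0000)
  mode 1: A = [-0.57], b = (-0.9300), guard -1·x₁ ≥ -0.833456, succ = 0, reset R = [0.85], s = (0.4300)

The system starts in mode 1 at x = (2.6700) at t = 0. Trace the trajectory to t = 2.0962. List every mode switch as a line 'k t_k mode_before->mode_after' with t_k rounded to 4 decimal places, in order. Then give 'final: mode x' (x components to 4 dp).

1 0.9768 1->0
final: 0 -0.7360

Mode 1: guard c·x = -0.8335 hit at Δt = 0.9768 (t = 0.9768), x⁻ = (0.8335) → reset → x⁺ = (1.1384), jump to mode 0
Mode 0: flow for 1.1194 to horizon, guard not reached → x = (-0.7360)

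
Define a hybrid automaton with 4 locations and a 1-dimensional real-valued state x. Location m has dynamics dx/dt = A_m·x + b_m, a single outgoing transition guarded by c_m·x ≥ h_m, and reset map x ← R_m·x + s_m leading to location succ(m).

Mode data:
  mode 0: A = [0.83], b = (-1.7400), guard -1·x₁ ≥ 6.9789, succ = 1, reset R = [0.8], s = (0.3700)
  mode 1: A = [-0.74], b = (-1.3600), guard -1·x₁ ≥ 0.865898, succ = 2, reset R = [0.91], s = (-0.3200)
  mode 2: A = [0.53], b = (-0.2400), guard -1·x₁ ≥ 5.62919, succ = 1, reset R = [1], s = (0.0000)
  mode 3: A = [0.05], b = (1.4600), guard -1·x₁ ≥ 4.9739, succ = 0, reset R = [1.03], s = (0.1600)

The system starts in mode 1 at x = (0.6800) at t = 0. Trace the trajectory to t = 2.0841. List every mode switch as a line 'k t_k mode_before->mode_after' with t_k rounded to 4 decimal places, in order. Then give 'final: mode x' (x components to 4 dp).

1 1.2863 1->2
final: 2 -1.9294

Mode 1: guard c·x = 0.8659 hit at Δt = 1.2863 (t = 1.2863), x⁻ = (-0.8659) → reset → x⁺ = (-1.1080), jump to mode 2
Mode 2: flow for 0.7978 to horizon, guard not reached → x = (-1.9294)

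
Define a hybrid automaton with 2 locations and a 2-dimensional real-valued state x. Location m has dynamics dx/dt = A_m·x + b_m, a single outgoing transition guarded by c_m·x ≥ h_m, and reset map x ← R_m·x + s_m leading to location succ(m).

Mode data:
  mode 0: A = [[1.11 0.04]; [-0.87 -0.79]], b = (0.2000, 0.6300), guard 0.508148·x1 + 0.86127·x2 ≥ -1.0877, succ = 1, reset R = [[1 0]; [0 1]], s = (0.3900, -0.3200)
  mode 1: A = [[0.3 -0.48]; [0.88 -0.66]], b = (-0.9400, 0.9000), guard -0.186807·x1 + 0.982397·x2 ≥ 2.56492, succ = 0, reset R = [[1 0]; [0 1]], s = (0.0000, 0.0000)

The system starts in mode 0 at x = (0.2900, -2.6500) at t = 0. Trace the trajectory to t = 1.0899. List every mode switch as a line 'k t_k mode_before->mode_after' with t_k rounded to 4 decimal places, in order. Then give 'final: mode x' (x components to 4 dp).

1 0.5392 0->1
final: 1 0.9667 -0.5237

Mode 0: guard c·x = -1.0877 hit at Δt = 0.5392 (t = 0.5392), x⁻ = (0.6121, -1.6240) → reset → x⁺ = (1.0021, -1.9440), jump to mode 1
Mode 1: flow for 0.5507 to horizon, guard not reached → x = (0.9667, -0.5237)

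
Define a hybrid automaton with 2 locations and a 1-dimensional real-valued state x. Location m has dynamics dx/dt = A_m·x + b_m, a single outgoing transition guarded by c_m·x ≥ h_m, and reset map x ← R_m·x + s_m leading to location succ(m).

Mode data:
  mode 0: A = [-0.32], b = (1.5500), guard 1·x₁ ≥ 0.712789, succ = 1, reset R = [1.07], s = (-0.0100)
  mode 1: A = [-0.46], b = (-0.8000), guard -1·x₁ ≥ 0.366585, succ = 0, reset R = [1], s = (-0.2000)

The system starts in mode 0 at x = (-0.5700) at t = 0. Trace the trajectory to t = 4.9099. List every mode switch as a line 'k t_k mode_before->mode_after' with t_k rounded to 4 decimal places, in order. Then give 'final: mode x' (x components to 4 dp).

1 0.8451 0->1
2 2.1415 1->0
3 2.9846 0->1
4 4.2810 1->0
final: 0 0.4196

Mode 0: guard c·x = 0.7128 hit at Δt = 0.8451 (t = 0.8451), x⁻ = (0.7128) → reset → x⁺ = (0.7527), jump to mode 1
Mode 1: guard c·x = 0.3666 hit at Δt = 1.2964 (t = 2.1415), x⁻ = (-0.3666) → reset → x⁺ = (-0.5666), jump to mode 0
Mode 0: guard c·x = 0.7128 hit at Δt = 0.8431 (t = 2.9846), x⁻ = (0.7128) → reset → x⁺ = (0.7527), jump to mode 1
Mode 1: guard c·x = 0.3666 hit at Δt = 1.2964 (t = 4.2810), x⁻ = (-0.3666) → reset → x⁺ = (-0.5666), jump to mode 0
Mode 0: flow for 0.6289 to horizon, guard not reached → x = (0.4196)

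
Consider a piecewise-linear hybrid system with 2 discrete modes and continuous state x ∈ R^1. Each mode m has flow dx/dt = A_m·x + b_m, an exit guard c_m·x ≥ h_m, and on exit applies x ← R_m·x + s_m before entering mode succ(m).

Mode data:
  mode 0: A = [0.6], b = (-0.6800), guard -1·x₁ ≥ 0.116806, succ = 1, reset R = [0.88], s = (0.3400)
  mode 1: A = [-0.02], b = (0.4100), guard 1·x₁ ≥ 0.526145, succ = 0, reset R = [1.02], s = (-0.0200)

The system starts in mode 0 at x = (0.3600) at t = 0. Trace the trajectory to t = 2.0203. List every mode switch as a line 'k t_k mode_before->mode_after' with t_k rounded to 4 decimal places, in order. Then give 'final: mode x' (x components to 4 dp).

Mode 0: guard c·x = 0.1168 hit at Δt = 0.8005 (t = 0.8005), x⁻ = (-0.1168) → reset → x⁺ = (0.2372), jump to mode 1
Mode 1: guard c·x = 0.5261 hit at Δt = 0.7181 (t = 1.5186), x⁻ = (0.5261) → reset → x⁺ = (0.5167), jump to mode 0
Mode 0: flow for 0.5017 to horizon, guard not reached → x = (0.3001)

1 0.8005 0->1
2 1.5186 1->0
final: 0 0.3001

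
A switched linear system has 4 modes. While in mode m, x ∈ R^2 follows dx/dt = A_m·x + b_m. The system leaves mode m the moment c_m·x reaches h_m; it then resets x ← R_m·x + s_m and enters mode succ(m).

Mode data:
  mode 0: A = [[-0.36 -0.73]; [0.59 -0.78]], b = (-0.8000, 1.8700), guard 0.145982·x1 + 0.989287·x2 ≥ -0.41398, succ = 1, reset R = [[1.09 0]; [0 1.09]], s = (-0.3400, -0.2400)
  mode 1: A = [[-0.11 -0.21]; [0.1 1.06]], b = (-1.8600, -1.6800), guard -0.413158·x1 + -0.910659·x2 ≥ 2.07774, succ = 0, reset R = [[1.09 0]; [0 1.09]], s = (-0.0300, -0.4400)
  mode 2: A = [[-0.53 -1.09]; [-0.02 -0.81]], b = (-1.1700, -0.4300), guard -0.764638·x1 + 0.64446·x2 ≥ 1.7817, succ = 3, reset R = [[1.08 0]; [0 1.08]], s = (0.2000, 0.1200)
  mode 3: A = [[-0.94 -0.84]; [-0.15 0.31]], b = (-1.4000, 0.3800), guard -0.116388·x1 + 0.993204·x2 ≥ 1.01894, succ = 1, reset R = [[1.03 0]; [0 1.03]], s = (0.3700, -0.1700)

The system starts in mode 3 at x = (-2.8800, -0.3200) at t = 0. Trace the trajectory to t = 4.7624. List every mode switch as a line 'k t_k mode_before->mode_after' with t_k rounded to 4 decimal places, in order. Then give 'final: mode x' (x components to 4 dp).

Mode 3: guard c·x = 1.0189 hit at Δt = 1.4026 (t = 1.4026), x⁻ = (-2.0727, 0.7830) → reset → x⁺ = (-1.7649, 0.6365), jump to mode 1
Mode 1: guard c·x = 2.0777 hit at Δt = 0.7945 (t = 2.1971), x⁻ = (-3.0272, -0.9082) → reset → x⁺ = (-3.3296, -1.4299), jump to mode 0
Mode 0: guard c·x = -0.4140 hit at Δt = 1.5796 (t = 3.7767), x⁻ = (-2.2974, -0.0794) → reset → x⁺ = (-2.8442, -0.3266), jump to mode 1
Mode 1: guard c·x = 2.0777 hit at Δt = 0.2054 (t = 3.9820), x⁻ = (-3.1334, -0.8600) → reset → x⁺ = (-3.4454, -1.3774), jump to mode 0
Mode 0: flow for 0.7804 to horizon, guard not reached → x = (-2.6470, -0.6752)

1 1.4026 3->1
2 2.1971 1->0
3 3.7767 0->1
4 3.9820 1->0
final: 0 -2.6470 -0.6752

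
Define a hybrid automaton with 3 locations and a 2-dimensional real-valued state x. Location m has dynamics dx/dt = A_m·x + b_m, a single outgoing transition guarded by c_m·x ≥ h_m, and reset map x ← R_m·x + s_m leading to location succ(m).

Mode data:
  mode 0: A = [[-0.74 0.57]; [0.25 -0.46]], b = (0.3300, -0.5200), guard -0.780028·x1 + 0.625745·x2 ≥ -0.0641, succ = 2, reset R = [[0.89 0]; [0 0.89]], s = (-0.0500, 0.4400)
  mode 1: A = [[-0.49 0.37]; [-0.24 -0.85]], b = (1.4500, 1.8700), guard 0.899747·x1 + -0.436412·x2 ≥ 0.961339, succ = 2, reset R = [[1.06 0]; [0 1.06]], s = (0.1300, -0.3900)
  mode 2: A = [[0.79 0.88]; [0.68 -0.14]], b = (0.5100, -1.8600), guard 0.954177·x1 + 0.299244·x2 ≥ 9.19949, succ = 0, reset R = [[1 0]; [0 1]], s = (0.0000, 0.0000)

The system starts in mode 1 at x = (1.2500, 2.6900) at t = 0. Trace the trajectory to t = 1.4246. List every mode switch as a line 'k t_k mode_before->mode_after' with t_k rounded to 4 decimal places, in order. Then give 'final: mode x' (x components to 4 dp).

1 0.6128 1->2
final: 2 7.3821 2.8149

Mode 1: guard c·x = 0.9613 hit at Δt = 0.6128 (t = 0.6128), x⁻ = (2.1775, 2.2865) → reset → x⁺ = (2.4381, 2.0337), jump to mode 2
Mode 2: flow for 0.8118 to horizon, guard not reached → x = (7.3821, 2.8149)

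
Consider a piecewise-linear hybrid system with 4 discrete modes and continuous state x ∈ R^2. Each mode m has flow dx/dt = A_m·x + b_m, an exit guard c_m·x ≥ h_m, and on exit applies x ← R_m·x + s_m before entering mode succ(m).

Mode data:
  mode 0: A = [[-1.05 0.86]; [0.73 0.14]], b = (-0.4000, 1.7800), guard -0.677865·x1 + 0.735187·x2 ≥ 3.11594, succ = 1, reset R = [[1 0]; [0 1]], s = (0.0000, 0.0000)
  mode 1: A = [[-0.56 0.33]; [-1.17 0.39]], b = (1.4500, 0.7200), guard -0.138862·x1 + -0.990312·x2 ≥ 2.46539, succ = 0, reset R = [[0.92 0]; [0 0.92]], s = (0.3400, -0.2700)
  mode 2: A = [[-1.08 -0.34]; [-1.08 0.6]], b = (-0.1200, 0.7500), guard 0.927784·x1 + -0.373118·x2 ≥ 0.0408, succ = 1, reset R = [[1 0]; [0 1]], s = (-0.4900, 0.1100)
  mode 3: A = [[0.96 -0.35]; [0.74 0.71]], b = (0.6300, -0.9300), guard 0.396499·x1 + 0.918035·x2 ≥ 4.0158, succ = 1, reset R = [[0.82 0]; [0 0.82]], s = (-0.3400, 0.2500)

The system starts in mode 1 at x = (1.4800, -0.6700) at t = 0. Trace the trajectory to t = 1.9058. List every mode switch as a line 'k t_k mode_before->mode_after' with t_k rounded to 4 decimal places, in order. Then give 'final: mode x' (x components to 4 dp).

Mode 1: guard c·x = 2.4654 hit at Δt = 1.1658 (t = 1.1658), x⁻ = (1.5272, -2.7037) → reset → x⁺ = (1.7450, -2.7574), jump to mode 0
Mode 0: flow for 0.7400 to horizon, guard not reached → x = (-0.2387, -1.3459)

1 1.1658 1->0
final: 0 -0.2387 -1.3459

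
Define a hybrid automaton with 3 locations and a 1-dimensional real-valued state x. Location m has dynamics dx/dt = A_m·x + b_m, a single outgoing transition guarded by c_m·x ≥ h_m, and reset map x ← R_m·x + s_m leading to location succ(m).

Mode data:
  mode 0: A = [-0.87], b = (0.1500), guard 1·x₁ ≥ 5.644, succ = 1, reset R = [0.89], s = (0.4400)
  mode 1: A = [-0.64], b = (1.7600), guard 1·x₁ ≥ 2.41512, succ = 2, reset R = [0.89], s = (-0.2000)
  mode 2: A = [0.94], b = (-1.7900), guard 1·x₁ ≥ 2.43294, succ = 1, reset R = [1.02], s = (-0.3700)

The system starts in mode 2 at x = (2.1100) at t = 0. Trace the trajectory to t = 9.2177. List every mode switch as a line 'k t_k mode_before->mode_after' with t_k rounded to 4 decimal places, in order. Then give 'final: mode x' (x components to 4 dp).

Mode 2: guard c·x = 2.4329 hit at Δt = 1.0040 (t = 1.0040), x⁻ = (2.4329) → reset → x⁺ = (2.1116), jump to mode 1
Mode 1: guard c·x = 2.4151 hit at Δt = 1.0081 (t = 2.0121), x⁻ = (2.4151) → reset → x⁺ = (1.9495), jump to mode 2
Mode 2: guard c·x = 2.4329 hit at Δt = 2.6162 (t = 4.6283), x⁻ = (2.4329) → reset → x⁺ = (2.1116), jump to mode 1
Mode 1: guard c·x = 2.4151 hit at Δt = 1.0081 (t = 5.6365), x⁻ = (2.4151) → reset → x⁺ = (1.9495), jump to mode 2
Mode 2: guard c·x = 2.4329 hit at Δt = 2.6162 (t = 8.2527), x⁻ = (2.4329) → reset → x⁺ = (2.1116), jump to mode 1
Mode 1: flow for 0.9650 to horizon, guard not reached → x = (2.4057)

1 1.0040 2->1
2 2.0121 1->2
3 4.6283 2->1
4 5.6365 1->2
5 8.2527 2->1
final: 1 2.4057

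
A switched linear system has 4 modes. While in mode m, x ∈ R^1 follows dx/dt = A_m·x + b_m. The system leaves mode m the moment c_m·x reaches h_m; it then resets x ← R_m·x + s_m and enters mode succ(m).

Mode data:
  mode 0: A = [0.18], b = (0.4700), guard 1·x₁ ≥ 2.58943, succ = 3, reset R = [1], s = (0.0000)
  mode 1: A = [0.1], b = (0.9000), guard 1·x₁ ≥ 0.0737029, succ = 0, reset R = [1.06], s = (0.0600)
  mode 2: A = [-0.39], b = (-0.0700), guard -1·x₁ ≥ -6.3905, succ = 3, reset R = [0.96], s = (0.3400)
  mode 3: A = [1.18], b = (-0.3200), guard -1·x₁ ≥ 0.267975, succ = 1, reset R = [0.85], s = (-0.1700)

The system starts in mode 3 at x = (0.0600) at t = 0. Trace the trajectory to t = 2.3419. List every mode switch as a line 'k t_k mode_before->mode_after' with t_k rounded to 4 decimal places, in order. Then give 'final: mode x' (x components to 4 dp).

Mode 3: guard c·x = 0.2680 hit at Δt = 0.7943 (t = 0.7943), x⁻ = (-0.2680) → reset → x⁺ = (-0.3978), jump to mode 1
Mode 1: guard c·x = 0.0737 hit at Δt = 0.5336 (t = 1.3279), x⁻ = (0.0737) → reset → x⁺ = (0.1381), jump to mode 0
Mode 0: flow for 1.0140 to horizon, guard not reached → x = (0.6886)

1 0.7943 3->1
2 1.3279 1->0
final: 0 0.6886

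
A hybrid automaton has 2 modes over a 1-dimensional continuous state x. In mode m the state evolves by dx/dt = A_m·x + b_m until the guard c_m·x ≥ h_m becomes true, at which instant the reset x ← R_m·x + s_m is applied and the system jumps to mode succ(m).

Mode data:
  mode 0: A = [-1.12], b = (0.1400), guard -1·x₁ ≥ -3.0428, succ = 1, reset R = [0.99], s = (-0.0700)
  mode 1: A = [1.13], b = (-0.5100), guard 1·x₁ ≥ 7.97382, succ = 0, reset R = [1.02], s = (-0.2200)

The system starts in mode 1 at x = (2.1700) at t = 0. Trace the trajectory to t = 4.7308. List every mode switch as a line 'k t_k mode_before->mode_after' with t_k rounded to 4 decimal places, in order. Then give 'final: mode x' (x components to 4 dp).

1 1.3065 1->0
2 2.1831 0->1
3 3.1611 1->0
4 4.0377 0->1
final: 1 5.9026

Mode 1: guard c·x = 7.9738 hit at Δt = 1.3065 (t = 1.3065), x⁻ = (7.9738) → reset → x⁺ = (7.9133), jump to mode 0
Mode 0: guard c·x = -3.0428 hit at Δt = 0.8766 (t = 2.1831), x⁻ = (3.0428) → reset → x⁺ = (2.9424), jump to mode 1
Mode 1: guard c·x = 7.9738 hit at Δt = 0.9780 (t = 3.1611), x⁻ = (7.9738) → reset → x⁺ = (7.9133), jump to mode 0
Mode 0: guard c·x = -3.0428 hit at Δt = 0.8766 (t = 4.0377), x⁻ = (3.0428) → reset → x⁺ = (2.9424), jump to mode 1
Mode 1: flow for 0.6931 to horizon, guard not reached → x = (5.9026)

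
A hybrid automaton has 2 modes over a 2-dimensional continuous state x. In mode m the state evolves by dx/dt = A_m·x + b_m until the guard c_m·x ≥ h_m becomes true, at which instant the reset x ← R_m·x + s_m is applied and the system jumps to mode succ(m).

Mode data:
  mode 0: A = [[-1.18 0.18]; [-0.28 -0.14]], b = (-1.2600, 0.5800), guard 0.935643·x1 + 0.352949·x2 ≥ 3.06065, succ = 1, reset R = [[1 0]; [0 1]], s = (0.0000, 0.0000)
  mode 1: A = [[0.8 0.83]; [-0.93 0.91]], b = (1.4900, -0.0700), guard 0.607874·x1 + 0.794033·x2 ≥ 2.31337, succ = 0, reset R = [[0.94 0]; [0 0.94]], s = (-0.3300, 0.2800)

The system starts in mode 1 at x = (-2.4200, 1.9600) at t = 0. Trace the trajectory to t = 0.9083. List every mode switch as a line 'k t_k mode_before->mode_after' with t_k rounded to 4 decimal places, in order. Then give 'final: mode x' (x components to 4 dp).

Mode 1: guard c·x = 2.3134 hit at Δt = 0.4505 (t = 0.4505), x⁻ = (-1.3704, 3.9625) → reset → x⁺ = (-1.6182, 4.0048), jump to mode 0
Mode 0: flow for 0.4578 to horizon, guard not reached → x = (-1.1270, 4.1809)

1 0.4505 1->0
final: 0 -1.1270 4.1809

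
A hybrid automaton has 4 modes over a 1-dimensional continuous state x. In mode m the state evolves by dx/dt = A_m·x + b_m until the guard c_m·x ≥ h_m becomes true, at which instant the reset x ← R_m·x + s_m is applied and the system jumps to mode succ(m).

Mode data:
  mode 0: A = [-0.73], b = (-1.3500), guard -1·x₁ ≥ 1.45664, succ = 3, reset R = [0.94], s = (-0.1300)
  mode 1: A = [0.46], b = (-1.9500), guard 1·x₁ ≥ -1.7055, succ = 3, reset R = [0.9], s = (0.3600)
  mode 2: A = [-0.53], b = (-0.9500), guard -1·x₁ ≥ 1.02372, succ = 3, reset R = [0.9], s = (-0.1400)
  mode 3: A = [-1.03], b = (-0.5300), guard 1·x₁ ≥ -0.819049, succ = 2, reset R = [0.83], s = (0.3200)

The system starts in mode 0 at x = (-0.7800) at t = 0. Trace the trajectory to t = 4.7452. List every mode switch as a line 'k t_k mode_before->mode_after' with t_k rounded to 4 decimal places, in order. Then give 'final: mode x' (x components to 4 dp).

Mode 0: guard c·x = 1.4566 hit at Δt = 1.3723 (t = 1.3723), x⁻ = (-1.4566) → reset → x⁺ = (-1.4992), jump to mode 3
Mode 3: guard c·x = -0.8190 hit at Δt = 1.1395 (t = 2.5118), x⁻ = (-0.8190) → reset → x⁺ = (-0.3598), jump to mode 2
Mode 2: guard c·x = 1.0237 hit at Δt = 1.1746 (t = 3.6864), x⁻ = (-1.0237) → reset → x⁺ = (-1.0613), jump to mode 3
Mode 3: guard c·x = -0.8190 hit at Δt = 0.5684 (t = 4.2548), x⁻ = (-0.8190) → reset → x⁺ = (-0.3598), jump to mode 2
Mode 2: flow for 0.4904 to horizon, guard not reached → x = (-0.6877)

1 1.3723 0->3
2 2.5118 3->2
3 3.6864 2->3
4 4.2548 3->2
final: 2 -0.6877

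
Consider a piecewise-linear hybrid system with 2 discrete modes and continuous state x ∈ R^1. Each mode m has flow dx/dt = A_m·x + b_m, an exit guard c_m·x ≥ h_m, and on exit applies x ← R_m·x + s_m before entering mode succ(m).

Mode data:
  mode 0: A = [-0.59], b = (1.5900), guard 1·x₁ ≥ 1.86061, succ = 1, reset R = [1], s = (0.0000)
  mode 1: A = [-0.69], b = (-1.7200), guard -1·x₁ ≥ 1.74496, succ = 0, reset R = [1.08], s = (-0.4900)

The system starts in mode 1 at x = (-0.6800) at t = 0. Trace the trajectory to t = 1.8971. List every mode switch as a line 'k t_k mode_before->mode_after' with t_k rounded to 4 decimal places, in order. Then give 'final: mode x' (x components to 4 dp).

1 1.2833 1->0
final: 0 -0.8344

Mode 1: guard c·x = 1.7450 hit at Δt = 1.2833 (t = 1.2833), x⁻ = (-1.7450) → reset → x⁺ = (-2.3746), jump to mode 0
Mode 0: flow for 0.6138 to horizon, guard not reached → x = (-0.8344)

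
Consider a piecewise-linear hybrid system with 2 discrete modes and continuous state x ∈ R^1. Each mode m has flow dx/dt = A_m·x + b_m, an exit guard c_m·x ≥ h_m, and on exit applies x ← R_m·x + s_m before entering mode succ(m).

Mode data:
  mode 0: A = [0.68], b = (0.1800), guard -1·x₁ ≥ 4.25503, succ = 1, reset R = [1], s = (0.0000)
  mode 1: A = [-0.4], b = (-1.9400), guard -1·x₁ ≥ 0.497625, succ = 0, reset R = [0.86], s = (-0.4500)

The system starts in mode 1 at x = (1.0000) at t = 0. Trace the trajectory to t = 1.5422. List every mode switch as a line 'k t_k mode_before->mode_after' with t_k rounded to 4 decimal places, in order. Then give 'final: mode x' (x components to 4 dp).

1 0.7393 1->0
final: 0 -1.3234

Mode 1: guard c·x = 0.4976 hit at Δt = 0.7393 (t = 0.7393), x⁻ = (-0.4976) → reset → x⁺ = (-0.8780), jump to mode 0
Mode 0: flow for 0.8029 to horizon, guard not reached → x = (-1.3234)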